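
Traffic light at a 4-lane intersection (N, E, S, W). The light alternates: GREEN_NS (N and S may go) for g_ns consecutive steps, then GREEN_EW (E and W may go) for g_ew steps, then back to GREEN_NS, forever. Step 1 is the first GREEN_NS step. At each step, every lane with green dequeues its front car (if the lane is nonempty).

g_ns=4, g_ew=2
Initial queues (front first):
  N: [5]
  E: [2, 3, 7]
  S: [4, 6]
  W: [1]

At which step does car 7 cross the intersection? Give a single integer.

Step 1 [NS]: N:car5-GO,E:wait,S:car4-GO,W:wait | queues: N=0 E=3 S=1 W=1
Step 2 [NS]: N:empty,E:wait,S:car6-GO,W:wait | queues: N=0 E=3 S=0 W=1
Step 3 [NS]: N:empty,E:wait,S:empty,W:wait | queues: N=0 E=3 S=0 W=1
Step 4 [NS]: N:empty,E:wait,S:empty,W:wait | queues: N=0 E=3 S=0 W=1
Step 5 [EW]: N:wait,E:car2-GO,S:wait,W:car1-GO | queues: N=0 E=2 S=0 W=0
Step 6 [EW]: N:wait,E:car3-GO,S:wait,W:empty | queues: N=0 E=1 S=0 W=0
Step 7 [NS]: N:empty,E:wait,S:empty,W:wait | queues: N=0 E=1 S=0 W=0
Step 8 [NS]: N:empty,E:wait,S:empty,W:wait | queues: N=0 E=1 S=0 W=0
Step 9 [NS]: N:empty,E:wait,S:empty,W:wait | queues: N=0 E=1 S=0 W=0
Step 10 [NS]: N:empty,E:wait,S:empty,W:wait | queues: N=0 E=1 S=0 W=0
Step 11 [EW]: N:wait,E:car7-GO,S:wait,W:empty | queues: N=0 E=0 S=0 W=0
Car 7 crosses at step 11

11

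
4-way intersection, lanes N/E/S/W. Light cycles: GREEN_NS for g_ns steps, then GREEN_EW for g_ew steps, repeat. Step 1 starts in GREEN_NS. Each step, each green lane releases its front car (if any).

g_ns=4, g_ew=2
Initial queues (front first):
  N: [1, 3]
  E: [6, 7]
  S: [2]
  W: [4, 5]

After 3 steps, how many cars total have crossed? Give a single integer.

Answer: 3

Derivation:
Step 1 [NS]: N:car1-GO,E:wait,S:car2-GO,W:wait | queues: N=1 E=2 S=0 W=2
Step 2 [NS]: N:car3-GO,E:wait,S:empty,W:wait | queues: N=0 E=2 S=0 W=2
Step 3 [NS]: N:empty,E:wait,S:empty,W:wait | queues: N=0 E=2 S=0 W=2
Cars crossed by step 3: 3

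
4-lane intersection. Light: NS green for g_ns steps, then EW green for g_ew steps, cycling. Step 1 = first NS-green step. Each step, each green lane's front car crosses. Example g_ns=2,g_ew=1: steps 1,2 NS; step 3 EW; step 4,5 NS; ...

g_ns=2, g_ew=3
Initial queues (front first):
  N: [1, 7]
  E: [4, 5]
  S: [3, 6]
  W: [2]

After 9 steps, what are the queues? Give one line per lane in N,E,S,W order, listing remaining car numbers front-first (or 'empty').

Step 1 [NS]: N:car1-GO,E:wait,S:car3-GO,W:wait | queues: N=1 E=2 S=1 W=1
Step 2 [NS]: N:car7-GO,E:wait,S:car6-GO,W:wait | queues: N=0 E=2 S=0 W=1
Step 3 [EW]: N:wait,E:car4-GO,S:wait,W:car2-GO | queues: N=0 E=1 S=0 W=0
Step 4 [EW]: N:wait,E:car5-GO,S:wait,W:empty | queues: N=0 E=0 S=0 W=0

N: empty
E: empty
S: empty
W: empty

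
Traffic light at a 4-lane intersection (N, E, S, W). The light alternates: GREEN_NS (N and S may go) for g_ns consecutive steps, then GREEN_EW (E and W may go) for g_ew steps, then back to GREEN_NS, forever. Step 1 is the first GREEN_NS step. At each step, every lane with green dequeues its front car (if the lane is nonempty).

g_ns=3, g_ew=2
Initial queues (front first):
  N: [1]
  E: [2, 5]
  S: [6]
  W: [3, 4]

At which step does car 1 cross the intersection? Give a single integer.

Step 1 [NS]: N:car1-GO,E:wait,S:car6-GO,W:wait | queues: N=0 E=2 S=0 W=2
Step 2 [NS]: N:empty,E:wait,S:empty,W:wait | queues: N=0 E=2 S=0 W=2
Step 3 [NS]: N:empty,E:wait,S:empty,W:wait | queues: N=0 E=2 S=0 W=2
Step 4 [EW]: N:wait,E:car2-GO,S:wait,W:car3-GO | queues: N=0 E=1 S=0 W=1
Step 5 [EW]: N:wait,E:car5-GO,S:wait,W:car4-GO | queues: N=0 E=0 S=0 W=0
Car 1 crosses at step 1

1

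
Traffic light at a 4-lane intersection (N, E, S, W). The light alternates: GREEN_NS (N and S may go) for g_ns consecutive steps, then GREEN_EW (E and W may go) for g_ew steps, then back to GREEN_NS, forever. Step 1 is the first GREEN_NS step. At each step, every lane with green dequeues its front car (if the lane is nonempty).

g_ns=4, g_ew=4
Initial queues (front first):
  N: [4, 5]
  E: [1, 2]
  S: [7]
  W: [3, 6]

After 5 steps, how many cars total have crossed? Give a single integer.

Answer: 5

Derivation:
Step 1 [NS]: N:car4-GO,E:wait,S:car7-GO,W:wait | queues: N=1 E=2 S=0 W=2
Step 2 [NS]: N:car5-GO,E:wait,S:empty,W:wait | queues: N=0 E=2 S=0 W=2
Step 3 [NS]: N:empty,E:wait,S:empty,W:wait | queues: N=0 E=2 S=0 W=2
Step 4 [NS]: N:empty,E:wait,S:empty,W:wait | queues: N=0 E=2 S=0 W=2
Step 5 [EW]: N:wait,E:car1-GO,S:wait,W:car3-GO | queues: N=0 E=1 S=0 W=1
Cars crossed by step 5: 5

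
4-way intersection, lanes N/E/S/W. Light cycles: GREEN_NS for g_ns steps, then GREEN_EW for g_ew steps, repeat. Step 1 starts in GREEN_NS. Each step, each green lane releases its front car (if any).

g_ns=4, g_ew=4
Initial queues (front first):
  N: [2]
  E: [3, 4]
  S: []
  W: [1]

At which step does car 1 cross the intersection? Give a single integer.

Step 1 [NS]: N:car2-GO,E:wait,S:empty,W:wait | queues: N=0 E=2 S=0 W=1
Step 2 [NS]: N:empty,E:wait,S:empty,W:wait | queues: N=0 E=2 S=0 W=1
Step 3 [NS]: N:empty,E:wait,S:empty,W:wait | queues: N=0 E=2 S=0 W=1
Step 4 [NS]: N:empty,E:wait,S:empty,W:wait | queues: N=0 E=2 S=0 W=1
Step 5 [EW]: N:wait,E:car3-GO,S:wait,W:car1-GO | queues: N=0 E=1 S=0 W=0
Step 6 [EW]: N:wait,E:car4-GO,S:wait,W:empty | queues: N=0 E=0 S=0 W=0
Car 1 crosses at step 5

5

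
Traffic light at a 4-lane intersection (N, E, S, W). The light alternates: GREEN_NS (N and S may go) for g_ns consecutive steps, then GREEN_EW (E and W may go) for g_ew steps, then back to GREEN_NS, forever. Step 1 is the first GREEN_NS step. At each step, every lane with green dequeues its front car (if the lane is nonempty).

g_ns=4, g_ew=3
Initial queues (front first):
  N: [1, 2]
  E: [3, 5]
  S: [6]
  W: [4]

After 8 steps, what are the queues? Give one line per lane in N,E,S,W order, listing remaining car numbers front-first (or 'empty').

Step 1 [NS]: N:car1-GO,E:wait,S:car6-GO,W:wait | queues: N=1 E=2 S=0 W=1
Step 2 [NS]: N:car2-GO,E:wait,S:empty,W:wait | queues: N=0 E=2 S=0 W=1
Step 3 [NS]: N:empty,E:wait,S:empty,W:wait | queues: N=0 E=2 S=0 W=1
Step 4 [NS]: N:empty,E:wait,S:empty,W:wait | queues: N=0 E=2 S=0 W=1
Step 5 [EW]: N:wait,E:car3-GO,S:wait,W:car4-GO | queues: N=0 E=1 S=0 W=0
Step 6 [EW]: N:wait,E:car5-GO,S:wait,W:empty | queues: N=0 E=0 S=0 W=0

N: empty
E: empty
S: empty
W: empty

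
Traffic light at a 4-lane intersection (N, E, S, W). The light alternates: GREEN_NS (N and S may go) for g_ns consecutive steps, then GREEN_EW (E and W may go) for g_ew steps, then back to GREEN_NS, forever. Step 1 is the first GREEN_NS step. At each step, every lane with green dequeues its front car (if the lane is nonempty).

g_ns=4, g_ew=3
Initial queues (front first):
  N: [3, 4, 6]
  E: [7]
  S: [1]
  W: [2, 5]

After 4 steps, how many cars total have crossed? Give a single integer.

Answer: 4

Derivation:
Step 1 [NS]: N:car3-GO,E:wait,S:car1-GO,W:wait | queues: N=2 E=1 S=0 W=2
Step 2 [NS]: N:car4-GO,E:wait,S:empty,W:wait | queues: N=1 E=1 S=0 W=2
Step 3 [NS]: N:car6-GO,E:wait,S:empty,W:wait | queues: N=0 E=1 S=0 W=2
Step 4 [NS]: N:empty,E:wait,S:empty,W:wait | queues: N=0 E=1 S=0 W=2
Cars crossed by step 4: 4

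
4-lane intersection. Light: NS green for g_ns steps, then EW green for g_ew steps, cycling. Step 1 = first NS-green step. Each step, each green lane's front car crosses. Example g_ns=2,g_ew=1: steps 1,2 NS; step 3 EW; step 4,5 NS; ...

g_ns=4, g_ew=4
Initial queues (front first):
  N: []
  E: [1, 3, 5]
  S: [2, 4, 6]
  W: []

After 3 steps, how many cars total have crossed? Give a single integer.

Step 1 [NS]: N:empty,E:wait,S:car2-GO,W:wait | queues: N=0 E=3 S=2 W=0
Step 2 [NS]: N:empty,E:wait,S:car4-GO,W:wait | queues: N=0 E=3 S=1 W=0
Step 3 [NS]: N:empty,E:wait,S:car6-GO,W:wait | queues: N=0 E=3 S=0 W=0
Cars crossed by step 3: 3

Answer: 3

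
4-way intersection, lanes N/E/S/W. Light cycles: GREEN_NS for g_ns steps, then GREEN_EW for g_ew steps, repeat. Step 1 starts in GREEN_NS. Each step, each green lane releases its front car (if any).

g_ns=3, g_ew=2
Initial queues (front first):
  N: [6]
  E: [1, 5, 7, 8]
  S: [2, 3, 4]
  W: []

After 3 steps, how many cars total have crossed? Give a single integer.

Answer: 4

Derivation:
Step 1 [NS]: N:car6-GO,E:wait,S:car2-GO,W:wait | queues: N=0 E=4 S=2 W=0
Step 2 [NS]: N:empty,E:wait,S:car3-GO,W:wait | queues: N=0 E=4 S=1 W=0
Step 3 [NS]: N:empty,E:wait,S:car4-GO,W:wait | queues: N=0 E=4 S=0 W=0
Cars crossed by step 3: 4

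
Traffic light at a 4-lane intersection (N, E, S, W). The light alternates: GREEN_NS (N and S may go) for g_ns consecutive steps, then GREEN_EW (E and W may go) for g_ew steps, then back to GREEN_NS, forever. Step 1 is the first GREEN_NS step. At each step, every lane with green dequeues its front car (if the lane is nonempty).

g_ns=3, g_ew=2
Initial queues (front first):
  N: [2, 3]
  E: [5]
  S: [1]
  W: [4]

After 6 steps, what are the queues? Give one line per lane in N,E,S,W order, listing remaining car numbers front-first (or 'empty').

Step 1 [NS]: N:car2-GO,E:wait,S:car1-GO,W:wait | queues: N=1 E=1 S=0 W=1
Step 2 [NS]: N:car3-GO,E:wait,S:empty,W:wait | queues: N=0 E=1 S=0 W=1
Step 3 [NS]: N:empty,E:wait,S:empty,W:wait | queues: N=0 E=1 S=0 W=1
Step 4 [EW]: N:wait,E:car5-GO,S:wait,W:car4-GO | queues: N=0 E=0 S=0 W=0

N: empty
E: empty
S: empty
W: empty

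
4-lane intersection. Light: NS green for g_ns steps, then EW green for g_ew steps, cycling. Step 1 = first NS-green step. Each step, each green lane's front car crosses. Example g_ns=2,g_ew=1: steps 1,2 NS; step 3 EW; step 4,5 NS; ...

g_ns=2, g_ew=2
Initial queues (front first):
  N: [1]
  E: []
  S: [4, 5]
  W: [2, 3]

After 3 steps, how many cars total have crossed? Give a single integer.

Step 1 [NS]: N:car1-GO,E:wait,S:car4-GO,W:wait | queues: N=0 E=0 S=1 W=2
Step 2 [NS]: N:empty,E:wait,S:car5-GO,W:wait | queues: N=0 E=0 S=0 W=2
Step 3 [EW]: N:wait,E:empty,S:wait,W:car2-GO | queues: N=0 E=0 S=0 W=1
Cars crossed by step 3: 4

Answer: 4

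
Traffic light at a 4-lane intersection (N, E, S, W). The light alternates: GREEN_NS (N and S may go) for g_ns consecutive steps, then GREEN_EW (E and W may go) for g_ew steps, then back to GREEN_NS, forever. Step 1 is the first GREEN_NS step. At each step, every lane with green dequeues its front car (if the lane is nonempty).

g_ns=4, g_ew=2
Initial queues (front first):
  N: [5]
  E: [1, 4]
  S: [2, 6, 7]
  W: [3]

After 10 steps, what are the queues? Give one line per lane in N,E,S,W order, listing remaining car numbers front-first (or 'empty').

Step 1 [NS]: N:car5-GO,E:wait,S:car2-GO,W:wait | queues: N=0 E=2 S=2 W=1
Step 2 [NS]: N:empty,E:wait,S:car6-GO,W:wait | queues: N=0 E=2 S=1 W=1
Step 3 [NS]: N:empty,E:wait,S:car7-GO,W:wait | queues: N=0 E=2 S=0 W=1
Step 4 [NS]: N:empty,E:wait,S:empty,W:wait | queues: N=0 E=2 S=0 W=1
Step 5 [EW]: N:wait,E:car1-GO,S:wait,W:car3-GO | queues: N=0 E=1 S=0 W=0
Step 6 [EW]: N:wait,E:car4-GO,S:wait,W:empty | queues: N=0 E=0 S=0 W=0

N: empty
E: empty
S: empty
W: empty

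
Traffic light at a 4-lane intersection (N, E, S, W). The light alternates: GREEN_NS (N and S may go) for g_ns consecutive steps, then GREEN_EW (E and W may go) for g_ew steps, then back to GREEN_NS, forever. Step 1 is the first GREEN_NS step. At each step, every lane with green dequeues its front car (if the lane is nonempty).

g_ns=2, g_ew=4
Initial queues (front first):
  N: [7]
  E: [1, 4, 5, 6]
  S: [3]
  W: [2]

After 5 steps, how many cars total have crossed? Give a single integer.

Answer: 6

Derivation:
Step 1 [NS]: N:car7-GO,E:wait,S:car3-GO,W:wait | queues: N=0 E=4 S=0 W=1
Step 2 [NS]: N:empty,E:wait,S:empty,W:wait | queues: N=0 E=4 S=0 W=1
Step 3 [EW]: N:wait,E:car1-GO,S:wait,W:car2-GO | queues: N=0 E=3 S=0 W=0
Step 4 [EW]: N:wait,E:car4-GO,S:wait,W:empty | queues: N=0 E=2 S=0 W=0
Step 5 [EW]: N:wait,E:car5-GO,S:wait,W:empty | queues: N=0 E=1 S=0 W=0
Cars crossed by step 5: 6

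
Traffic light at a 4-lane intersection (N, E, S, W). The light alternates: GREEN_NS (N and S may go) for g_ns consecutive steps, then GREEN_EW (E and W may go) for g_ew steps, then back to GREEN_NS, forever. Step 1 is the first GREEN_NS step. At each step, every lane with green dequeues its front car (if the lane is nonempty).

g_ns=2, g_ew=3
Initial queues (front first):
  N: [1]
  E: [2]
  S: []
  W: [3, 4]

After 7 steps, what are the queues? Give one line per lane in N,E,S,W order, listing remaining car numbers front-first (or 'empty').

Step 1 [NS]: N:car1-GO,E:wait,S:empty,W:wait | queues: N=0 E=1 S=0 W=2
Step 2 [NS]: N:empty,E:wait,S:empty,W:wait | queues: N=0 E=1 S=0 W=2
Step 3 [EW]: N:wait,E:car2-GO,S:wait,W:car3-GO | queues: N=0 E=0 S=0 W=1
Step 4 [EW]: N:wait,E:empty,S:wait,W:car4-GO | queues: N=0 E=0 S=0 W=0

N: empty
E: empty
S: empty
W: empty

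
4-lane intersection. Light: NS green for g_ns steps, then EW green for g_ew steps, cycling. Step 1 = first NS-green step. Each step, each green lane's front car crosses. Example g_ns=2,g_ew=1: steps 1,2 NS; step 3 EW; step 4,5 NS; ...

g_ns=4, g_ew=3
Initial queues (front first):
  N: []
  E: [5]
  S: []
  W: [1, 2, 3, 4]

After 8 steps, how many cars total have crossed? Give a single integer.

Answer: 4

Derivation:
Step 1 [NS]: N:empty,E:wait,S:empty,W:wait | queues: N=0 E=1 S=0 W=4
Step 2 [NS]: N:empty,E:wait,S:empty,W:wait | queues: N=0 E=1 S=0 W=4
Step 3 [NS]: N:empty,E:wait,S:empty,W:wait | queues: N=0 E=1 S=0 W=4
Step 4 [NS]: N:empty,E:wait,S:empty,W:wait | queues: N=0 E=1 S=0 W=4
Step 5 [EW]: N:wait,E:car5-GO,S:wait,W:car1-GO | queues: N=0 E=0 S=0 W=3
Step 6 [EW]: N:wait,E:empty,S:wait,W:car2-GO | queues: N=0 E=0 S=0 W=2
Step 7 [EW]: N:wait,E:empty,S:wait,W:car3-GO | queues: N=0 E=0 S=0 W=1
Step 8 [NS]: N:empty,E:wait,S:empty,W:wait | queues: N=0 E=0 S=0 W=1
Cars crossed by step 8: 4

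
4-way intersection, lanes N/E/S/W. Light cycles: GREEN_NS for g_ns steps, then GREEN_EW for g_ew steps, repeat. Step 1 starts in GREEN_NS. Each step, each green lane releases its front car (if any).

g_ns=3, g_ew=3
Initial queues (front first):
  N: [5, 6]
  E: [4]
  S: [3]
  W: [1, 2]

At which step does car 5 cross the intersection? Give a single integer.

Step 1 [NS]: N:car5-GO,E:wait,S:car3-GO,W:wait | queues: N=1 E=1 S=0 W=2
Step 2 [NS]: N:car6-GO,E:wait,S:empty,W:wait | queues: N=0 E=1 S=0 W=2
Step 3 [NS]: N:empty,E:wait,S:empty,W:wait | queues: N=0 E=1 S=0 W=2
Step 4 [EW]: N:wait,E:car4-GO,S:wait,W:car1-GO | queues: N=0 E=0 S=0 W=1
Step 5 [EW]: N:wait,E:empty,S:wait,W:car2-GO | queues: N=0 E=0 S=0 W=0
Car 5 crosses at step 1

1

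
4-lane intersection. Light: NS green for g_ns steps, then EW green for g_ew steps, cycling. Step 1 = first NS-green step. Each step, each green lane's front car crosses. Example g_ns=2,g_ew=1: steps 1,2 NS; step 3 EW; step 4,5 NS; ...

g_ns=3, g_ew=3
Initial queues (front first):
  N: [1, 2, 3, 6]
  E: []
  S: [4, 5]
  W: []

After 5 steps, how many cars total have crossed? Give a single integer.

Step 1 [NS]: N:car1-GO,E:wait,S:car4-GO,W:wait | queues: N=3 E=0 S=1 W=0
Step 2 [NS]: N:car2-GO,E:wait,S:car5-GO,W:wait | queues: N=2 E=0 S=0 W=0
Step 3 [NS]: N:car3-GO,E:wait,S:empty,W:wait | queues: N=1 E=0 S=0 W=0
Step 4 [EW]: N:wait,E:empty,S:wait,W:empty | queues: N=1 E=0 S=0 W=0
Step 5 [EW]: N:wait,E:empty,S:wait,W:empty | queues: N=1 E=0 S=0 W=0
Cars crossed by step 5: 5

Answer: 5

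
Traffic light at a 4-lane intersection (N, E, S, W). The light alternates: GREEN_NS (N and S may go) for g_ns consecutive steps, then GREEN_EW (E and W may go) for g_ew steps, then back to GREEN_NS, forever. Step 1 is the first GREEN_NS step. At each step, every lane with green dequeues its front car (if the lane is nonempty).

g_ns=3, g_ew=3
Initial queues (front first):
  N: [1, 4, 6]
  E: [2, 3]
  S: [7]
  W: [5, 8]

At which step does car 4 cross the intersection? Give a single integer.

Step 1 [NS]: N:car1-GO,E:wait,S:car7-GO,W:wait | queues: N=2 E=2 S=0 W=2
Step 2 [NS]: N:car4-GO,E:wait,S:empty,W:wait | queues: N=1 E=2 S=0 W=2
Step 3 [NS]: N:car6-GO,E:wait,S:empty,W:wait | queues: N=0 E=2 S=0 W=2
Step 4 [EW]: N:wait,E:car2-GO,S:wait,W:car5-GO | queues: N=0 E=1 S=0 W=1
Step 5 [EW]: N:wait,E:car3-GO,S:wait,W:car8-GO | queues: N=0 E=0 S=0 W=0
Car 4 crosses at step 2

2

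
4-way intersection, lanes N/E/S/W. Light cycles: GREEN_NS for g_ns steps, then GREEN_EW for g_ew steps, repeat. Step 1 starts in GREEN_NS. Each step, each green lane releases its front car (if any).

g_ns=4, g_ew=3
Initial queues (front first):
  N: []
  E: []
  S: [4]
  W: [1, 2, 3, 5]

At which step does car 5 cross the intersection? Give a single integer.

Step 1 [NS]: N:empty,E:wait,S:car4-GO,W:wait | queues: N=0 E=0 S=0 W=4
Step 2 [NS]: N:empty,E:wait,S:empty,W:wait | queues: N=0 E=0 S=0 W=4
Step 3 [NS]: N:empty,E:wait,S:empty,W:wait | queues: N=0 E=0 S=0 W=4
Step 4 [NS]: N:empty,E:wait,S:empty,W:wait | queues: N=0 E=0 S=0 W=4
Step 5 [EW]: N:wait,E:empty,S:wait,W:car1-GO | queues: N=0 E=0 S=0 W=3
Step 6 [EW]: N:wait,E:empty,S:wait,W:car2-GO | queues: N=0 E=0 S=0 W=2
Step 7 [EW]: N:wait,E:empty,S:wait,W:car3-GO | queues: N=0 E=0 S=0 W=1
Step 8 [NS]: N:empty,E:wait,S:empty,W:wait | queues: N=0 E=0 S=0 W=1
Step 9 [NS]: N:empty,E:wait,S:empty,W:wait | queues: N=0 E=0 S=0 W=1
Step 10 [NS]: N:empty,E:wait,S:empty,W:wait | queues: N=0 E=0 S=0 W=1
Step 11 [NS]: N:empty,E:wait,S:empty,W:wait | queues: N=0 E=0 S=0 W=1
Step 12 [EW]: N:wait,E:empty,S:wait,W:car5-GO | queues: N=0 E=0 S=0 W=0
Car 5 crosses at step 12

12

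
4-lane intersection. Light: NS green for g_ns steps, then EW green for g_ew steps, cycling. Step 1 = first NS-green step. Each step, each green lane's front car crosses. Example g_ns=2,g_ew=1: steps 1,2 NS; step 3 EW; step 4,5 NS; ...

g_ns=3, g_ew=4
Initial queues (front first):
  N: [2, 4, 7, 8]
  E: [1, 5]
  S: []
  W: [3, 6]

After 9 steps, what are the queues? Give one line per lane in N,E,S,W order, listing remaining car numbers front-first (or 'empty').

Step 1 [NS]: N:car2-GO,E:wait,S:empty,W:wait | queues: N=3 E=2 S=0 W=2
Step 2 [NS]: N:car4-GO,E:wait,S:empty,W:wait | queues: N=2 E=2 S=0 W=2
Step 3 [NS]: N:car7-GO,E:wait,S:empty,W:wait | queues: N=1 E=2 S=0 W=2
Step 4 [EW]: N:wait,E:car1-GO,S:wait,W:car3-GO | queues: N=1 E=1 S=0 W=1
Step 5 [EW]: N:wait,E:car5-GO,S:wait,W:car6-GO | queues: N=1 E=0 S=0 W=0
Step 6 [EW]: N:wait,E:empty,S:wait,W:empty | queues: N=1 E=0 S=0 W=0
Step 7 [EW]: N:wait,E:empty,S:wait,W:empty | queues: N=1 E=0 S=0 W=0
Step 8 [NS]: N:car8-GO,E:wait,S:empty,W:wait | queues: N=0 E=0 S=0 W=0

N: empty
E: empty
S: empty
W: empty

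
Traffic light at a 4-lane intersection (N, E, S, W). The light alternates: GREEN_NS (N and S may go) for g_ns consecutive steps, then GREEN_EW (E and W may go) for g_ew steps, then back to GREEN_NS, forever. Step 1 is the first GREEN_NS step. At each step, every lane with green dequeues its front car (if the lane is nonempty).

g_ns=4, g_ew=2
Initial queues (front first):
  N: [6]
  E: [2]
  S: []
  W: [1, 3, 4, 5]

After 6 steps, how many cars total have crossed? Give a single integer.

Step 1 [NS]: N:car6-GO,E:wait,S:empty,W:wait | queues: N=0 E=1 S=0 W=4
Step 2 [NS]: N:empty,E:wait,S:empty,W:wait | queues: N=0 E=1 S=0 W=4
Step 3 [NS]: N:empty,E:wait,S:empty,W:wait | queues: N=0 E=1 S=0 W=4
Step 4 [NS]: N:empty,E:wait,S:empty,W:wait | queues: N=0 E=1 S=0 W=4
Step 5 [EW]: N:wait,E:car2-GO,S:wait,W:car1-GO | queues: N=0 E=0 S=0 W=3
Step 6 [EW]: N:wait,E:empty,S:wait,W:car3-GO | queues: N=0 E=0 S=0 W=2
Cars crossed by step 6: 4

Answer: 4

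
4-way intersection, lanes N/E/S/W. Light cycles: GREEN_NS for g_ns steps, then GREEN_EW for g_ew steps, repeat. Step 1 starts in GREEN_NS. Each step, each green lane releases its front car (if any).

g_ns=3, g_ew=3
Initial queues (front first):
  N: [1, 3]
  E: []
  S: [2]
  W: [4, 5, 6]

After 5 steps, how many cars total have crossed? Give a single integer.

Answer: 5

Derivation:
Step 1 [NS]: N:car1-GO,E:wait,S:car2-GO,W:wait | queues: N=1 E=0 S=0 W=3
Step 2 [NS]: N:car3-GO,E:wait,S:empty,W:wait | queues: N=0 E=0 S=0 W=3
Step 3 [NS]: N:empty,E:wait,S:empty,W:wait | queues: N=0 E=0 S=0 W=3
Step 4 [EW]: N:wait,E:empty,S:wait,W:car4-GO | queues: N=0 E=0 S=0 W=2
Step 5 [EW]: N:wait,E:empty,S:wait,W:car5-GO | queues: N=0 E=0 S=0 W=1
Cars crossed by step 5: 5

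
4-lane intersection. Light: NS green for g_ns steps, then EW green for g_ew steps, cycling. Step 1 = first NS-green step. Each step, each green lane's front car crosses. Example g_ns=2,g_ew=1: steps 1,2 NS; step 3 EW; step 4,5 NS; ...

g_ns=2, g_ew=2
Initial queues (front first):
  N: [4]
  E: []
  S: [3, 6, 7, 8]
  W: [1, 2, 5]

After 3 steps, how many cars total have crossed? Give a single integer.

Step 1 [NS]: N:car4-GO,E:wait,S:car3-GO,W:wait | queues: N=0 E=0 S=3 W=3
Step 2 [NS]: N:empty,E:wait,S:car6-GO,W:wait | queues: N=0 E=0 S=2 W=3
Step 3 [EW]: N:wait,E:empty,S:wait,W:car1-GO | queues: N=0 E=0 S=2 W=2
Cars crossed by step 3: 4

Answer: 4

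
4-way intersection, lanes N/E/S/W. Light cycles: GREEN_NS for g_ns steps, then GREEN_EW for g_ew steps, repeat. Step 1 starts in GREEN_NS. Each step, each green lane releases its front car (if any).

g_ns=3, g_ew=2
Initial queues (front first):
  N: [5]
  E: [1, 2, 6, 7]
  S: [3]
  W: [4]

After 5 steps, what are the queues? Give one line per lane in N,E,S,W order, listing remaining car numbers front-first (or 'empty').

Step 1 [NS]: N:car5-GO,E:wait,S:car3-GO,W:wait | queues: N=0 E=4 S=0 W=1
Step 2 [NS]: N:empty,E:wait,S:empty,W:wait | queues: N=0 E=4 S=0 W=1
Step 3 [NS]: N:empty,E:wait,S:empty,W:wait | queues: N=0 E=4 S=0 W=1
Step 4 [EW]: N:wait,E:car1-GO,S:wait,W:car4-GO | queues: N=0 E=3 S=0 W=0
Step 5 [EW]: N:wait,E:car2-GO,S:wait,W:empty | queues: N=0 E=2 S=0 W=0

N: empty
E: 6 7
S: empty
W: empty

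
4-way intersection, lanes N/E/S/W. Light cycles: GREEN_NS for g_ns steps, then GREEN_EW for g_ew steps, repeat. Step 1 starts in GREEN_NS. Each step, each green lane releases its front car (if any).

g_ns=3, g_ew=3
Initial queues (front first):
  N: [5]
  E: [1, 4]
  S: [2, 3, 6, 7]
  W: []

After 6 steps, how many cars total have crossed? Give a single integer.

Step 1 [NS]: N:car5-GO,E:wait,S:car2-GO,W:wait | queues: N=0 E=2 S=3 W=0
Step 2 [NS]: N:empty,E:wait,S:car3-GO,W:wait | queues: N=0 E=2 S=2 W=0
Step 3 [NS]: N:empty,E:wait,S:car6-GO,W:wait | queues: N=0 E=2 S=1 W=0
Step 4 [EW]: N:wait,E:car1-GO,S:wait,W:empty | queues: N=0 E=1 S=1 W=0
Step 5 [EW]: N:wait,E:car4-GO,S:wait,W:empty | queues: N=0 E=0 S=1 W=0
Step 6 [EW]: N:wait,E:empty,S:wait,W:empty | queues: N=0 E=0 S=1 W=0
Cars crossed by step 6: 6

Answer: 6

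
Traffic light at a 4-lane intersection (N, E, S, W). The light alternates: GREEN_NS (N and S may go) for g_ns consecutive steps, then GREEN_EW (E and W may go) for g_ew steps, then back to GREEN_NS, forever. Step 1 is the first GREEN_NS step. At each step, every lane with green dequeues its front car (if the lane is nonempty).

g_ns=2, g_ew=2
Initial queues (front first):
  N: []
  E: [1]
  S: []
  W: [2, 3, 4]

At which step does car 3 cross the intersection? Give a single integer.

Step 1 [NS]: N:empty,E:wait,S:empty,W:wait | queues: N=0 E=1 S=0 W=3
Step 2 [NS]: N:empty,E:wait,S:empty,W:wait | queues: N=0 E=1 S=0 W=3
Step 3 [EW]: N:wait,E:car1-GO,S:wait,W:car2-GO | queues: N=0 E=0 S=0 W=2
Step 4 [EW]: N:wait,E:empty,S:wait,W:car3-GO | queues: N=0 E=0 S=0 W=1
Step 5 [NS]: N:empty,E:wait,S:empty,W:wait | queues: N=0 E=0 S=0 W=1
Step 6 [NS]: N:empty,E:wait,S:empty,W:wait | queues: N=0 E=0 S=0 W=1
Step 7 [EW]: N:wait,E:empty,S:wait,W:car4-GO | queues: N=0 E=0 S=0 W=0
Car 3 crosses at step 4

4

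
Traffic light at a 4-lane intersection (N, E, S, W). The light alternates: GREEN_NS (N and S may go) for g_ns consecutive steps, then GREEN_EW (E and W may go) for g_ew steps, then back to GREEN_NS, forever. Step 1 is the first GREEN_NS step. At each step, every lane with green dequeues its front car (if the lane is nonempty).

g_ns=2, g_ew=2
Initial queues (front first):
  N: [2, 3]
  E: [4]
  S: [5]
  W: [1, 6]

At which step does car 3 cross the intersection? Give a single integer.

Step 1 [NS]: N:car2-GO,E:wait,S:car5-GO,W:wait | queues: N=1 E=1 S=0 W=2
Step 2 [NS]: N:car3-GO,E:wait,S:empty,W:wait | queues: N=0 E=1 S=0 W=2
Step 3 [EW]: N:wait,E:car4-GO,S:wait,W:car1-GO | queues: N=0 E=0 S=0 W=1
Step 4 [EW]: N:wait,E:empty,S:wait,W:car6-GO | queues: N=0 E=0 S=0 W=0
Car 3 crosses at step 2

2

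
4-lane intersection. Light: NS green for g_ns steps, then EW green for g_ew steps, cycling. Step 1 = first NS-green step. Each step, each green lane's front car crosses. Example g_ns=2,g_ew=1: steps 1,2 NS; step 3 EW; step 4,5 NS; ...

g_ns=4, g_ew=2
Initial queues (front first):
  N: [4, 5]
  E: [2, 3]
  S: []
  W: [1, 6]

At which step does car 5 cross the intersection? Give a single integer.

Step 1 [NS]: N:car4-GO,E:wait,S:empty,W:wait | queues: N=1 E=2 S=0 W=2
Step 2 [NS]: N:car5-GO,E:wait,S:empty,W:wait | queues: N=0 E=2 S=0 W=2
Step 3 [NS]: N:empty,E:wait,S:empty,W:wait | queues: N=0 E=2 S=0 W=2
Step 4 [NS]: N:empty,E:wait,S:empty,W:wait | queues: N=0 E=2 S=0 W=2
Step 5 [EW]: N:wait,E:car2-GO,S:wait,W:car1-GO | queues: N=0 E=1 S=0 W=1
Step 6 [EW]: N:wait,E:car3-GO,S:wait,W:car6-GO | queues: N=0 E=0 S=0 W=0
Car 5 crosses at step 2

2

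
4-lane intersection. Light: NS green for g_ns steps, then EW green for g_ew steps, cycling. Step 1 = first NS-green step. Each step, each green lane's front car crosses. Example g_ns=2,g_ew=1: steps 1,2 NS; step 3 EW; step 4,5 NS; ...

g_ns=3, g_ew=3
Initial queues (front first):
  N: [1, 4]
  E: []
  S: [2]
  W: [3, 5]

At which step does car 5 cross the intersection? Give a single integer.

Step 1 [NS]: N:car1-GO,E:wait,S:car2-GO,W:wait | queues: N=1 E=0 S=0 W=2
Step 2 [NS]: N:car4-GO,E:wait,S:empty,W:wait | queues: N=0 E=0 S=0 W=2
Step 3 [NS]: N:empty,E:wait,S:empty,W:wait | queues: N=0 E=0 S=0 W=2
Step 4 [EW]: N:wait,E:empty,S:wait,W:car3-GO | queues: N=0 E=0 S=0 W=1
Step 5 [EW]: N:wait,E:empty,S:wait,W:car5-GO | queues: N=0 E=0 S=0 W=0
Car 5 crosses at step 5

5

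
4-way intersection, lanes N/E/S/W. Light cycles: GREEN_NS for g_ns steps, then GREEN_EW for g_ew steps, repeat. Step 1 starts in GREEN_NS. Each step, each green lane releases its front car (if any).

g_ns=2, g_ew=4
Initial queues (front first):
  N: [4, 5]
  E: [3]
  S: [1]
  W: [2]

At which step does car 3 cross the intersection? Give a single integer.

Step 1 [NS]: N:car4-GO,E:wait,S:car1-GO,W:wait | queues: N=1 E=1 S=0 W=1
Step 2 [NS]: N:car5-GO,E:wait,S:empty,W:wait | queues: N=0 E=1 S=0 W=1
Step 3 [EW]: N:wait,E:car3-GO,S:wait,W:car2-GO | queues: N=0 E=0 S=0 W=0
Car 3 crosses at step 3

3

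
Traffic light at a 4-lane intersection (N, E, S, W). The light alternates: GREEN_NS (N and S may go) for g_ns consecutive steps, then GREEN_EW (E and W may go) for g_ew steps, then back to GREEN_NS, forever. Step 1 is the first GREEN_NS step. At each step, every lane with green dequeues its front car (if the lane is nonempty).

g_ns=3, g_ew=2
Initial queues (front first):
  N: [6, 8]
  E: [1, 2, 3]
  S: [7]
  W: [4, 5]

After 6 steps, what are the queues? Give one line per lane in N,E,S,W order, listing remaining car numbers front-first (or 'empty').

Step 1 [NS]: N:car6-GO,E:wait,S:car7-GO,W:wait | queues: N=1 E=3 S=0 W=2
Step 2 [NS]: N:car8-GO,E:wait,S:empty,W:wait | queues: N=0 E=3 S=0 W=2
Step 3 [NS]: N:empty,E:wait,S:empty,W:wait | queues: N=0 E=3 S=0 W=2
Step 4 [EW]: N:wait,E:car1-GO,S:wait,W:car4-GO | queues: N=0 E=2 S=0 W=1
Step 5 [EW]: N:wait,E:car2-GO,S:wait,W:car5-GO | queues: N=0 E=1 S=0 W=0
Step 6 [NS]: N:empty,E:wait,S:empty,W:wait | queues: N=0 E=1 S=0 W=0

N: empty
E: 3
S: empty
W: empty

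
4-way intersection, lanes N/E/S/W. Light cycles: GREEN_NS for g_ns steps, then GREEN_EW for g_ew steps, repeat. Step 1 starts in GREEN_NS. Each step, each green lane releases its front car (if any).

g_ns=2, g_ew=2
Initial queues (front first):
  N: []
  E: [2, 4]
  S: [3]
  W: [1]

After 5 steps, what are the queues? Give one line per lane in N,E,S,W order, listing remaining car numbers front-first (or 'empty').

Step 1 [NS]: N:empty,E:wait,S:car3-GO,W:wait | queues: N=0 E=2 S=0 W=1
Step 2 [NS]: N:empty,E:wait,S:empty,W:wait | queues: N=0 E=2 S=0 W=1
Step 3 [EW]: N:wait,E:car2-GO,S:wait,W:car1-GO | queues: N=0 E=1 S=0 W=0
Step 4 [EW]: N:wait,E:car4-GO,S:wait,W:empty | queues: N=0 E=0 S=0 W=0

N: empty
E: empty
S: empty
W: empty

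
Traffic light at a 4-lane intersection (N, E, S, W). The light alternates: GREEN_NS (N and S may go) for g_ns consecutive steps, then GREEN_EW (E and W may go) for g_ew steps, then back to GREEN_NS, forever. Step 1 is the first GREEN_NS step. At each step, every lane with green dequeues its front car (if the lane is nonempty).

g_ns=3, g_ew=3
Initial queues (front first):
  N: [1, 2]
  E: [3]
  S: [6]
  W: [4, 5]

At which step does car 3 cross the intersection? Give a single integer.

Step 1 [NS]: N:car1-GO,E:wait,S:car6-GO,W:wait | queues: N=1 E=1 S=0 W=2
Step 2 [NS]: N:car2-GO,E:wait,S:empty,W:wait | queues: N=0 E=1 S=0 W=2
Step 3 [NS]: N:empty,E:wait,S:empty,W:wait | queues: N=0 E=1 S=0 W=2
Step 4 [EW]: N:wait,E:car3-GO,S:wait,W:car4-GO | queues: N=0 E=0 S=0 W=1
Step 5 [EW]: N:wait,E:empty,S:wait,W:car5-GO | queues: N=0 E=0 S=0 W=0
Car 3 crosses at step 4

4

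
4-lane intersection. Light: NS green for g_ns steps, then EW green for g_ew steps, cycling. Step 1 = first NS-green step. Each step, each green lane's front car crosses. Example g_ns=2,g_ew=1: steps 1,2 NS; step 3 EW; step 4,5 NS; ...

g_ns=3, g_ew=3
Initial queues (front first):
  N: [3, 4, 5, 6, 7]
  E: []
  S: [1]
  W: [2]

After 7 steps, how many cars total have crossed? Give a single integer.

Step 1 [NS]: N:car3-GO,E:wait,S:car1-GO,W:wait | queues: N=4 E=0 S=0 W=1
Step 2 [NS]: N:car4-GO,E:wait,S:empty,W:wait | queues: N=3 E=0 S=0 W=1
Step 3 [NS]: N:car5-GO,E:wait,S:empty,W:wait | queues: N=2 E=0 S=0 W=1
Step 4 [EW]: N:wait,E:empty,S:wait,W:car2-GO | queues: N=2 E=0 S=0 W=0
Step 5 [EW]: N:wait,E:empty,S:wait,W:empty | queues: N=2 E=0 S=0 W=0
Step 6 [EW]: N:wait,E:empty,S:wait,W:empty | queues: N=2 E=0 S=0 W=0
Step 7 [NS]: N:car6-GO,E:wait,S:empty,W:wait | queues: N=1 E=0 S=0 W=0
Cars crossed by step 7: 6

Answer: 6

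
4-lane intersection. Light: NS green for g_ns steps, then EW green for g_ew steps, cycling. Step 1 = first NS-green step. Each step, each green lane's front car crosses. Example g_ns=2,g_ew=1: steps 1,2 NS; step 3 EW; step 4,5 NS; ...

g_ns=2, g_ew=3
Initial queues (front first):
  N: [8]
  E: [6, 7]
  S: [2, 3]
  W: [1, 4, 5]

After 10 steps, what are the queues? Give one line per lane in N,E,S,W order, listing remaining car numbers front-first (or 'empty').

Step 1 [NS]: N:car8-GO,E:wait,S:car2-GO,W:wait | queues: N=0 E=2 S=1 W=3
Step 2 [NS]: N:empty,E:wait,S:car3-GO,W:wait | queues: N=0 E=2 S=0 W=3
Step 3 [EW]: N:wait,E:car6-GO,S:wait,W:car1-GO | queues: N=0 E=1 S=0 W=2
Step 4 [EW]: N:wait,E:car7-GO,S:wait,W:car4-GO | queues: N=0 E=0 S=0 W=1
Step 5 [EW]: N:wait,E:empty,S:wait,W:car5-GO | queues: N=0 E=0 S=0 W=0

N: empty
E: empty
S: empty
W: empty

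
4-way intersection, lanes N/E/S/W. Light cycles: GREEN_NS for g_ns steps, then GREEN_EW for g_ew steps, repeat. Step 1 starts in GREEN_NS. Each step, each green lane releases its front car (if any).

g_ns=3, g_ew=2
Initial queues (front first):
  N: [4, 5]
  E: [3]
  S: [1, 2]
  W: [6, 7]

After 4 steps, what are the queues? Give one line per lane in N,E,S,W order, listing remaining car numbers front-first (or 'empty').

Step 1 [NS]: N:car4-GO,E:wait,S:car1-GO,W:wait | queues: N=1 E=1 S=1 W=2
Step 2 [NS]: N:car5-GO,E:wait,S:car2-GO,W:wait | queues: N=0 E=1 S=0 W=2
Step 3 [NS]: N:empty,E:wait,S:empty,W:wait | queues: N=0 E=1 S=0 W=2
Step 4 [EW]: N:wait,E:car3-GO,S:wait,W:car6-GO | queues: N=0 E=0 S=0 W=1

N: empty
E: empty
S: empty
W: 7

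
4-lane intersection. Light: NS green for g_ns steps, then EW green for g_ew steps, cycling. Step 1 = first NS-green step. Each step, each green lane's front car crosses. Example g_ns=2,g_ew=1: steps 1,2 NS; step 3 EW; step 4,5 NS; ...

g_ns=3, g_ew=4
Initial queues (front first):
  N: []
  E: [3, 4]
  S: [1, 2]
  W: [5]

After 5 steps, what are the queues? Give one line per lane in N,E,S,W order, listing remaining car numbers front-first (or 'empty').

Step 1 [NS]: N:empty,E:wait,S:car1-GO,W:wait | queues: N=0 E=2 S=1 W=1
Step 2 [NS]: N:empty,E:wait,S:car2-GO,W:wait | queues: N=0 E=2 S=0 W=1
Step 3 [NS]: N:empty,E:wait,S:empty,W:wait | queues: N=0 E=2 S=0 W=1
Step 4 [EW]: N:wait,E:car3-GO,S:wait,W:car5-GO | queues: N=0 E=1 S=0 W=0
Step 5 [EW]: N:wait,E:car4-GO,S:wait,W:empty | queues: N=0 E=0 S=0 W=0

N: empty
E: empty
S: empty
W: empty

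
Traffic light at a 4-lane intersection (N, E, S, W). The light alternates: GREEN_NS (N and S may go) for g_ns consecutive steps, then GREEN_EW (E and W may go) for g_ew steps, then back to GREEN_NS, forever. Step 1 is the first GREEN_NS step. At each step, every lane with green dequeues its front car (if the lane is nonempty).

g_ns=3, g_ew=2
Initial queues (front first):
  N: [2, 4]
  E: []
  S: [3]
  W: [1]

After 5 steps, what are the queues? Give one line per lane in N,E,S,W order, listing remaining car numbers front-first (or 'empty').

Step 1 [NS]: N:car2-GO,E:wait,S:car3-GO,W:wait | queues: N=1 E=0 S=0 W=1
Step 2 [NS]: N:car4-GO,E:wait,S:empty,W:wait | queues: N=0 E=0 S=0 W=1
Step 3 [NS]: N:empty,E:wait,S:empty,W:wait | queues: N=0 E=0 S=0 W=1
Step 4 [EW]: N:wait,E:empty,S:wait,W:car1-GO | queues: N=0 E=0 S=0 W=0

N: empty
E: empty
S: empty
W: empty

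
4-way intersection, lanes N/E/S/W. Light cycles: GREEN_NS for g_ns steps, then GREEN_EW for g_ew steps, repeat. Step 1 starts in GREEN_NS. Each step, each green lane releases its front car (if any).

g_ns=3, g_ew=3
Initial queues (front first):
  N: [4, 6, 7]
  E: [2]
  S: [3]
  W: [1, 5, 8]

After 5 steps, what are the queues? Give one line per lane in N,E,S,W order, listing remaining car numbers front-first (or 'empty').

Step 1 [NS]: N:car4-GO,E:wait,S:car3-GO,W:wait | queues: N=2 E=1 S=0 W=3
Step 2 [NS]: N:car6-GO,E:wait,S:empty,W:wait | queues: N=1 E=1 S=0 W=3
Step 3 [NS]: N:car7-GO,E:wait,S:empty,W:wait | queues: N=0 E=1 S=0 W=3
Step 4 [EW]: N:wait,E:car2-GO,S:wait,W:car1-GO | queues: N=0 E=0 S=0 W=2
Step 5 [EW]: N:wait,E:empty,S:wait,W:car5-GO | queues: N=0 E=0 S=0 W=1

N: empty
E: empty
S: empty
W: 8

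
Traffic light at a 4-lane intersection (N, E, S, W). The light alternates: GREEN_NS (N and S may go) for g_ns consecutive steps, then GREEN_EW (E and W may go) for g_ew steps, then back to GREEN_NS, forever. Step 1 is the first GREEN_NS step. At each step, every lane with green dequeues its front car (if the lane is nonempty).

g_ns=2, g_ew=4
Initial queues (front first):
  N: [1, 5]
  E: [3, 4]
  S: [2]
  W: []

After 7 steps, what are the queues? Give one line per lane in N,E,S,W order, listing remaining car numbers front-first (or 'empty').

Step 1 [NS]: N:car1-GO,E:wait,S:car2-GO,W:wait | queues: N=1 E=2 S=0 W=0
Step 2 [NS]: N:car5-GO,E:wait,S:empty,W:wait | queues: N=0 E=2 S=0 W=0
Step 3 [EW]: N:wait,E:car3-GO,S:wait,W:empty | queues: N=0 E=1 S=0 W=0
Step 4 [EW]: N:wait,E:car4-GO,S:wait,W:empty | queues: N=0 E=0 S=0 W=0

N: empty
E: empty
S: empty
W: empty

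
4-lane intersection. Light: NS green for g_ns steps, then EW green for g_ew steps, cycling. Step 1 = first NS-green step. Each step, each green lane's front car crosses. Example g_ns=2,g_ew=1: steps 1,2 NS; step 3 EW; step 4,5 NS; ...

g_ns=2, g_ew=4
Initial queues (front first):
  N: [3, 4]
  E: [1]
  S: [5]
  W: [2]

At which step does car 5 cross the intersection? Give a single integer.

Step 1 [NS]: N:car3-GO,E:wait,S:car5-GO,W:wait | queues: N=1 E=1 S=0 W=1
Step 2 [NS]: N:car4-GO,E:wait,S:empty,W:wait | queues: N=0 E=1 S=0 W=1
Step 3 [EW]: N:wait,E:car1-GO,S:wait,W:car2-GO | queues: N=0 E=0 S=0 W=0
Car 5 crosses at step 1

1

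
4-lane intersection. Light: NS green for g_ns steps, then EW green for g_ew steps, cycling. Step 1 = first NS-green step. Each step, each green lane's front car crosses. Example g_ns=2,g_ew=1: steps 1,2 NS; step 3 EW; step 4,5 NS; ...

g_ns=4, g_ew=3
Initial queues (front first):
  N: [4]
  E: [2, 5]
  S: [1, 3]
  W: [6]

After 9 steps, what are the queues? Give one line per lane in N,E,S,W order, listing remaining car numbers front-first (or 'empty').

Step 1 [NS]: N:car4-GO,E:wait,S:car1-GO,W:wait | queues: N=0 E=2 S=1 W=1
Step 2 [NS]: N:empty,E:wait,S:car3-GO,W:wait | queues: N=0 E=2 S=0 W=1
Step 3 [NS]: N:empty,E:wait,S:empty,W:wait | queues: N=0 E=2 S=0 W=1
Step 4 [NS]: N:empty,E:wait,S:empty,W:wait | queues: N=0 E=2 S=0 W=1
Step 5 [EW]: N:wait,E:car2-GO,S:wait,W:car6-GO | queues: N=0 E=1 S=0 W=0
Step 6 [EW]: N:wait,E:car5-GO,S:wait,W:empty | queues: N=0 E=0 S=0 W=0

N: empty
E: empty
S: empty
W: empty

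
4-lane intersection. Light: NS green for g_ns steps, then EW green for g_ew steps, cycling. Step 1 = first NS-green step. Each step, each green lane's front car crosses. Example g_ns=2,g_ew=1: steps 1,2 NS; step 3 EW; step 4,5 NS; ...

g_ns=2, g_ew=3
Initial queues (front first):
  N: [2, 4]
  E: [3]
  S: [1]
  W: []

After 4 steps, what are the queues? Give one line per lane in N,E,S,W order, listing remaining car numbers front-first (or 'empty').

Step 1 [NS]: N:car2-GO,E:wait,S:car1-GO,W:wait | queues: N=1 E=1 S=0 W=0
Step 2 [NS]: N:car4-GO,E:wait,S:empty,W:wait | queues: N=0 E=1 S=0 W=0
Step 3 [EW]: N:wait,E:car3-GO,S:wait,W:empty | queues: N=0 E=0 S=0 W=0

N: empty
E: empty
S: empty
W: empty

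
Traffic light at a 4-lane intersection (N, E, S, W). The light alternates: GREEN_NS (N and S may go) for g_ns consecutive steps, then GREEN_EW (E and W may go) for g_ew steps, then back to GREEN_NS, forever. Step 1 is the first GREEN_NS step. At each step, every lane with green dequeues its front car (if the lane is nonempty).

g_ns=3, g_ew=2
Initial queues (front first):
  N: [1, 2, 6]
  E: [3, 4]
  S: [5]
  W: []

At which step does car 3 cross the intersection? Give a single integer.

Step 1 [NS]: N:car1-GO,E:wait,S:car5-GO,W:wait | queues: N=2 E=2 S=0 W=0
Step 2 [NS]: N:car2-GO,E:wait,S:empty,W:wait | queues: N=1 E=2 S=0 W=0
Step 3 [NS]: N:car6-GO,E:wait,S:empty,W:wait | queues: N=0 E=2 S=0 W=0
Step 4 [EW]: N:wait,E:car3-GO,S:wait,W:empty | queues: N=0 E=1 S=0 W=0
Step 5 [EW]: N:wait,E:car4-GO,S:wait,W:empty | queues: N=0 E=0 S=0 W=0
Car 3 crosses at step 4

4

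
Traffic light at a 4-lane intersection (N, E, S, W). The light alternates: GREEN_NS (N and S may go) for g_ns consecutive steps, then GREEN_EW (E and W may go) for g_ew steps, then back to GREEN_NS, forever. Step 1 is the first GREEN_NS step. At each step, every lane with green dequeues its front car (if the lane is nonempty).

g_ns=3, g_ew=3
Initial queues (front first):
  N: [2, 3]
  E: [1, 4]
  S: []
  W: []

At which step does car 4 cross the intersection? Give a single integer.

Step 1 [NS]: N:car2-GO,E:wait,S:empty,W:wait | queues: N=1 E=2 S=0 W=0
Step 2 [NS]: N:car3-GO,E:wait,S:empty,W:wait | queues: N=0 E=2 S=0 W=0
Step 3 [NS]: N:empty,E:wait,S:empty,W:wait | queues: N=0 E=2 S=0 W=0
Step 4 [EW]: N:wait,E:car1-GO,S:wait,W:empty | queues: N=0 E=1 S=0 W=0
Step 5 [EW]: N:wait,E:car4-GO,S:wait,W:empty | queues: N=0 E=0 S=0 W=0
Car 4 crosses at step 5

5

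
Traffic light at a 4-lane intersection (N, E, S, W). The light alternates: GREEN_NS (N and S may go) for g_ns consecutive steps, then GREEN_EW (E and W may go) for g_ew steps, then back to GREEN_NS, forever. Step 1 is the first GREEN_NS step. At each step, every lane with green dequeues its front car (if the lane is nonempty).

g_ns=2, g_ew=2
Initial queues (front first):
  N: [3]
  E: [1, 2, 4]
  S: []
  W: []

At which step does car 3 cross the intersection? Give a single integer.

Step 1 [NS]: N:car3-GO,E:wait,S:empty,W:wait | queues: N=0 E=3 S=0 W=0
Step 2 [NS]: N:empty,E:wait,S:empty,W:wait | queues: N=0 E=3 S=0 W=0
Step 3 [EW]: N:wait,E:car1-GO,S:wait,W:empty | queues: N=0 E=2 S=0 W=0
Step 4 [EW]: N:wait,E:car2-GO,S:wait,W:empty | queues: N=0 E=1 S=0 W=0
Step 5 [NS]: N:empty,E:wait,S:empty,W:wait | queues: N=0 E=1 S=0 W=0
Step 6 [NS]: N:empty,E:wait,S:empty,W:wait | queues: N=0 E=1 S=0 W=0
Step 7 [EW]: N:wait,E:car4-GO,S:wait,W:empty | queues: N=0 E=0 S=0 W=0
Car 3 crosses at step 1

1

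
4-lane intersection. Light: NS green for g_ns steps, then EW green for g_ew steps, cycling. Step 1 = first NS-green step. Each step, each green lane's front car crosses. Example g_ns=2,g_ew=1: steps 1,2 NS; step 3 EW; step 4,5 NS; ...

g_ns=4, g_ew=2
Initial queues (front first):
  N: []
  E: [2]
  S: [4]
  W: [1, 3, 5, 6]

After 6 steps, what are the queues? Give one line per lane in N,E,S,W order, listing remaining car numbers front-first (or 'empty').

Step 1 [NS]: N:empty,E:wait,S:car4-GO,W:wait | queues: N=0 E=1 S=0 W=4
Step 2 [NS]: N:empty,E:wait,S:empty,W:wait | queues: N=0 E=1 S=0 W=4
Step 3 [NS]: N:empty,E:wait,S:empty,W:wait | queues: N=0 E=1 S=0 W=4
Step 4 [NS]: N:empty,E:wait,S:empty,W:wait | queues: N=0 E=1 S=0 W=4
Step 5 [EW]: N:wait,E:car2-GO,S:wait,W:car1-GO | queues: N=0 E=0 S=0 W=3
Step 6 [EW]: N:wait,E:empty,S:wait,W:car3-GO | queues: N=0 E=0 S=0 W=2

N: empty
E: empty
S: empty
W: 5 6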